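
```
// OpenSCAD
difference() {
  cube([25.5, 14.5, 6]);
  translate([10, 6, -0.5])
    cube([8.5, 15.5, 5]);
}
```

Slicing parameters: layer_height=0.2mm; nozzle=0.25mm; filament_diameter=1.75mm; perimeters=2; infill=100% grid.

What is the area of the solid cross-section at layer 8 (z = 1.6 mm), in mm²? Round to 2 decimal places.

297.50 mm²

At z = 1.6 mm: the 25.5×14.5 cube contributes its full rectangle (area 369.75 mm²); the 8.5×15.5 cube at (10, 6) contributes its full rectangle (area 131.75 mm²); Subtracting the remaining from the first: starting from the 25.5×14.5 cube (369.75 mm²), the 8.5×15.5 cube at (10, 6) partially overlaps it — only the 72.25 mm² overlap (of its 131.75 mm²) is removed, clipping the outline — area = 297.50 mm². Overall, the cross-section is a single solid region. Net area = 297.50 mm².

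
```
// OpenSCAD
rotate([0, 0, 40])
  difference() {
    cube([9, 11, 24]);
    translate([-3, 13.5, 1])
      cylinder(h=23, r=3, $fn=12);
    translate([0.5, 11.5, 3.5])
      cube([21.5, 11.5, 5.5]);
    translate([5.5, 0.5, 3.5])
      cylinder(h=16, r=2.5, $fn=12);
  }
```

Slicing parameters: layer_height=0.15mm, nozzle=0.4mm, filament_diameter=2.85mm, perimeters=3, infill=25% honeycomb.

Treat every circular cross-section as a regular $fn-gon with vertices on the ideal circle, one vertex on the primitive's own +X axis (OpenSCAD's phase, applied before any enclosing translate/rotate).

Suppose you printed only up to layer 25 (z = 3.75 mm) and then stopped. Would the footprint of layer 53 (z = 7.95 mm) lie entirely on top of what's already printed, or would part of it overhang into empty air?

Compare the two slices. At z = 3.75: the cube (footprint 9×11) is included at this height (area 99.00 mm²); the cylinder at (-3, 13.5): section is a regular 12-gon, circumradius r=3 (area = (12/2)·3.000²·sin(360°/12) = 27.00 mm²); the cube at (0.5, 11.5) is present — its section is the full 21.5×11.5 rectangle (area 247.25 mm²); the r=2.5 cylinder at (5.5, 0.5) contributes a regular 12-gon of circumradius 2.5 (area = (12/2)·2.500²·sin(360°/12) = 18.75 mm²); Taking the first minus the rest: starting from the 9×11 cube (99.00 mm²), the r=3 cylinder at (-3, 13.5) misses the remaining region (no effect); the 21.5×11.5 cube at (0.5, 11.5) misses the remaining region (no effect); the r=2.5 cylinder at (5.5, 0.5) partially overlaps it — only the 11.81 mm² overlap (of its 18.75 mm²) is removed, clipping the outline — area = 87.19 mm²; (whole slice rotated 40° about Z — lengths, areas and connectivity unchanged). At z = 7.95: the cube (footprint 9×11) is included at this height (area 99.00 mm²); the r=3 cylinder at (-3, 13.5) gives a regular 12-gon of circumradius 3 (constant along its height) (area = (12/2)·3.000²·sin(360°/12) = 27.00 mm²); the cube at (0.5, 11.5) is present — its section is the full 21.5×11.5 rectangle (area 247.25 mm²); the r=2.5 cylinder at (5.5, 0.5) gives a regular 12-gon of circumradius 2.5 (constant along its height) (area = (12/2)·2.500²·sin(360°/12) = 18.75 mm²); After the difference (first − rest): starting from the 9×11 cube (99.00 mm²), the r=3 cylinder at (-3, 13.5) misses the remaining region (no effect); the 21.5×11.5 cube at (0.5, 11.5) misses the remaining region (no effect); the r=2.5 cylinder at (5.5, 0.5) partially overlaps it — only the 11.81 mm² overlap (of its 18.75 mm²) is removed, clipping the outline — area = 87.19 mm²; (whole slice rotated 40° about Z — lengths, areas and connectivity unchanged). Checking containment: the cross-section at z = 7.95 is a subset of the cross-section at z = 3.75.

entirely on top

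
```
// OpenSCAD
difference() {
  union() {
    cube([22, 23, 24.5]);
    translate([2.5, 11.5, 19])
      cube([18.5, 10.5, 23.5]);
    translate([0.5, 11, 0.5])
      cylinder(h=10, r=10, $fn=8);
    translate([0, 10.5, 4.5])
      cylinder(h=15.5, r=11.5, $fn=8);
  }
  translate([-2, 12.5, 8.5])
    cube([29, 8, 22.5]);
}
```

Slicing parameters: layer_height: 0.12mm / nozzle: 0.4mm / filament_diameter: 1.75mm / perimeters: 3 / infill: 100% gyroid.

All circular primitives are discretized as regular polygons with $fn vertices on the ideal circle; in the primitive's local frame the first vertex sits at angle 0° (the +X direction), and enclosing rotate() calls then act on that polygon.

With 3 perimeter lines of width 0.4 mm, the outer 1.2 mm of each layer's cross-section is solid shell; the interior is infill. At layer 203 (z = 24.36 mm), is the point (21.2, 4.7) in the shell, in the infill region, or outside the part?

shell

At z = 24.36 mm: the 22×23 cube contributes its full rectangle; the cube at (2.5, 11.5) (footprint 18.5×10.5) is included at this height; the cylinder at (0.5, 11) is absent (z outside [0.5, 10.5]); the cylinder at (0, 10.5) is absent (z outside [4.5, 20]); Combining (union): the 18.5×10.5 cube at (2.5, 11.5) lies entirely inside the 22×23 cube, so the union is just the 22×23 cube — 1 connected region; the 29×8 cube at (-2, 12.5) contributes its full rectangle; Taking the first minus the rest: starting from the result so far, the 29×8 cube at (-2, 12.5) partially overlaps it — only the 176.00 mm² overlap (of its 232.00 mm²) is removed, clipping the outline — 2 connected regions. Overall, the cross-section has 2 separate islands. The nearest boundary edge runs (22.00, 12.50)→(22.00, 0.00); distance from the point to it = 0.80 mm. (Shell/infill is judged within the island containing the point — the largest one.) The point is inside the cross-section, 0.80 mm from the nearest boundary — within the 1.2 mm shell band (3 × 0.4).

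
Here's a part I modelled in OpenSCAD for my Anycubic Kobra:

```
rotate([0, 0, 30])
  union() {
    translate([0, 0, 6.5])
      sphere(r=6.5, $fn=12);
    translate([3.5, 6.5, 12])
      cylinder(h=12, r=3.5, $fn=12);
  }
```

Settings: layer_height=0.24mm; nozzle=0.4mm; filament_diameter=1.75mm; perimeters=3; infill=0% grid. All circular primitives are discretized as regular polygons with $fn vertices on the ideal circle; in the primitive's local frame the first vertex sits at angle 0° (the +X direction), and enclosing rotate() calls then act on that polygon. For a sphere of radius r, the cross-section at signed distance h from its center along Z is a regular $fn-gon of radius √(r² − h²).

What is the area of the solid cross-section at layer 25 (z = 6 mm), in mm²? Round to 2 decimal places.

126.00 mm²

At z = 6 mm: the sphere: section is a regular 12-gon, circumradius = √(r²−h²) = √(6.5²−0.5²) = 6.481 (area = (12/2)·6.481²·sin(360°/12) = 126.00 mm²); the cylinder at (3.5, 6.5) is not intersected at this z (z outside [12, 24]); Merging all regions: only the r=6.5 sphere is present, so the union is just that shape — area = 126.00 mm²; (rotated 30° about Z; rotation is an isometry so areas/perimeters/island counts are preserved). Overall, the cross-section is a single solid region. Net area = 126.00 mm².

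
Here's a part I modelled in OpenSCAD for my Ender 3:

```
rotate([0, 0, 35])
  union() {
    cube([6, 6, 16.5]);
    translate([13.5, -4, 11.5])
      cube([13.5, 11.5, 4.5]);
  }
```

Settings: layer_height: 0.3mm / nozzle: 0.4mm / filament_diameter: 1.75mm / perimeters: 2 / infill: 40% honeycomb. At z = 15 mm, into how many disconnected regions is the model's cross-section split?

At z = 15 mm: the cube is present — its section is the full 6×6 rectangle; the cube at (13.5, -4) (footprint 13.5×11.5) is included at this height; Taking the union: the 2 present regions are separate (no shared area or edge), so areas and boundary lengths simply add and each stays a separate island — 2 connected regions; (whole slice rotated 35° about Z — lengths, areas and connectivity unchanged). The result has 2 disconnected regions.

2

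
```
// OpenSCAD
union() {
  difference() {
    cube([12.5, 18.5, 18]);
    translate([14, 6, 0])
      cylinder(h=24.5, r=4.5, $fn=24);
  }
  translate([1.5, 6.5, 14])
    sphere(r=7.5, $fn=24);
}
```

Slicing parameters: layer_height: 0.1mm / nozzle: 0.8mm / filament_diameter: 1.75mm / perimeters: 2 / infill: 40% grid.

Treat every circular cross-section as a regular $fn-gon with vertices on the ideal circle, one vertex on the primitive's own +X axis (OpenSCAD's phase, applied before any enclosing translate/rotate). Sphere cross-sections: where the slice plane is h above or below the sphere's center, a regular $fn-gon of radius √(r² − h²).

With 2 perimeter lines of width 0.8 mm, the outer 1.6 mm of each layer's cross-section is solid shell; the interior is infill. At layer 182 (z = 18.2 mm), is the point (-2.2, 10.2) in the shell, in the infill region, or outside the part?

shell

At z = 18.2 mm: the cube is not intersected at this z (z outside [0, 18]); the r=4.5 cylinder at (14, 6) gives a regular 24-gon of circumradius 4.5 (constant along its height); Subtracting the remaining from the first: the first operand is absent here, so nothing remains; the r=7.5 sphere at (1.5, 6.5) slices to a regular 24-gon of circumradius 6.214 (√(r²−h²) with h=4.2 from center); Taking the union: only the r=7.5 sphere at (1.5, 6.5) is present, so the union is just that shape — 1 connected region. Overall, the cross-section is a single solid region. The nearest boundary edge runs (-1.61, 11.88)→(-2.89, 10.89); distance from the point to it = 0.97 mm. The point is inside the cross-section, 0.97 mm from the nearest boundary — within the 1.6 mm shell band (2 × 0.8).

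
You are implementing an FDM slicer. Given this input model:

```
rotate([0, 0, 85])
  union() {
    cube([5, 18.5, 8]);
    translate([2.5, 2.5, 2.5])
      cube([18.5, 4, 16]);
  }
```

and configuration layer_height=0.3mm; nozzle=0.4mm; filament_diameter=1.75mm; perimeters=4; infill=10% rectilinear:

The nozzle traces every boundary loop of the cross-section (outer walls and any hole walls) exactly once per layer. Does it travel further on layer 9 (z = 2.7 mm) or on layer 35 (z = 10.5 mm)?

Layer 9 (z = 2.7): the cube is present — its section is the full 5×18.5 rectangle (perimeter 47.00 mm); the cube at (2.5, 2.5) is present — its section is the full 18.5×4 rectangle (perimeter 45.00 mm); Combining (union): the regions partially overlap (shared area 10.00 mm²), so the edge portions inside another operand are dropped and the merged outline is re-measured after clipping — boundary = 79.00 mm; (whole slice rotated 85° about Z — lengths, areas and connectivity unchanged). So its perimeter = 79.00 mm. Layer 35 (z = 10.5): the cube is absent (z outside [0, 8]); the 18.5×4 cube at (2.5, 2.5) contributes its full rectangle (perimeter 45.00 mm); Combining (union): only the 18.5×4 cube at (2.5, 2.5) is present, so the union is just that shape — boundary = 45.00 mm; (whole slice rotated 85° about Z — lengths, areas and connectivity unchanged). So its perimeter = 45.00 mm. Layer 9 is larger (79.00 vs 45.00 mm).

layer 9 (z = 2.7 mm)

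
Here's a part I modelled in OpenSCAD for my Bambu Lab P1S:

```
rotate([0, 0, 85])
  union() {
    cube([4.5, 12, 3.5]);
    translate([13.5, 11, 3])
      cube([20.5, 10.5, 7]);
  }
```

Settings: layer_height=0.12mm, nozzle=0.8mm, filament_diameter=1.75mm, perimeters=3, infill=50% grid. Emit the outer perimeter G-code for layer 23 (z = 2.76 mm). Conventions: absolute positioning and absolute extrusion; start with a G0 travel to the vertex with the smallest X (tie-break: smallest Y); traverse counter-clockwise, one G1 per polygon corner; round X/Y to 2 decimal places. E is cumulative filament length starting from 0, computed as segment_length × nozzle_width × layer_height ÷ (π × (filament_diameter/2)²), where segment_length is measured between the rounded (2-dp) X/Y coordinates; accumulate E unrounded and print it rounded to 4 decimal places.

G0 X-11.95 Y1.05 Z2.76
G1 X0.00 Y0.00 E0.4788
G1 X0.39 Y4.48 E0.6583
G1 X-11.56 Y5.53 E1.1371
G1 X-11.95 Y1.05 E1.3165

At z = 2.76 mm: the cube (footprint 4.5×12) is included at this height; the cube at (13.5, 11) is absent (z outside [3, 10]); Combining (union): only the 4.5×12 cube is present, so the union is just that shape — 1 connected region; (whole slice rotated 85° about Z — lengths, areas and connectivity unchanged). The outline is a single polygon with 4 vertices. Extrusion per mm of travel: 0.8 × 0.12 / (π × 0.875²) = 0.039912. Accumulating E over each segment gives final E = 1.3165.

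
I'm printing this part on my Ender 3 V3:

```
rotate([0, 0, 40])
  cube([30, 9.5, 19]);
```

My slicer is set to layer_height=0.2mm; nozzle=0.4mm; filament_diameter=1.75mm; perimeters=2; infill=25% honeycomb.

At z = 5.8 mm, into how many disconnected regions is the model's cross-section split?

1

At z = 5.8 mm: the 30×9.5 cube contributes its full rectangle; (whole slice rotated 40° about Z — lengths, areas and connectivity unchanged). The result has 1 disconnected region.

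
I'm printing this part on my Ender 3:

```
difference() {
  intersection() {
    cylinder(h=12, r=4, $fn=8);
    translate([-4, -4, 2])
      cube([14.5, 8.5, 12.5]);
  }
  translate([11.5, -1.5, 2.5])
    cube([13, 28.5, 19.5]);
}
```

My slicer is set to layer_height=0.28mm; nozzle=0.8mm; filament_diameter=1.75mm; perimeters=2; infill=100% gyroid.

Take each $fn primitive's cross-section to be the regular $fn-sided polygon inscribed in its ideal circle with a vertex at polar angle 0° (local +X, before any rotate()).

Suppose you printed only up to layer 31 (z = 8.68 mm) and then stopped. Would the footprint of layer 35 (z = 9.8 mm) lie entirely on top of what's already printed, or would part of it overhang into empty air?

Compare the two slices. At z = 8.68: the cylinder: section is a regular 8-gon, circumradius r=4 (area = (8/2)·4.000²·sin(360°/8) = 45.25 mm²); the 14.5×8.5 cube at (-4, -4) contributes its full rectangle (area 123.25 mm²); After intersecting: the r=4 cylinder lies inside the 14.5×8.5 cube at (-4, -4), so it is kept whole — area = 45.25 mm²; the cube at (11.5, -1.5) is present — its section is the full 13×28.5 rectangle (area 370.50 mm²); After the difference (first − rest): starting from the result so far (45.25 mm²), the 13×28.5 cube at (11.5, -1.5) misses the remaining region (no effect) — area = 45.25 mm². At z = 9.8: the r=4 cylinder gives a regular 8-gon of circumradius 4 (constant along its height) (area = (8/2)·4.000²·sin(360°/8) = 45.25 mm²); the cube at (-4, -4) is present — its section is the full 14.5×8.5 rectangle (area 123.25 mm²); After intersecting: the r=4 cylinder lies inside the 14.5×8.5 cube at (-4, -4), so it is kept whole — area = 45.25 mm²; the 13×28.5 cube at (11.5, -1.5) contributes its full rectangle (area 370.50 mm²); Taking the first minus the rest: starting from that combined region (45.25 mm²), the 13×28.5 cube at (11.5, -1.5) misses the remaining region (no effect) — area = 45.25 mm². Checking containment: the cross-section at z = 9.8 is a subset of the cross-section at z = 8.68.

entirely on top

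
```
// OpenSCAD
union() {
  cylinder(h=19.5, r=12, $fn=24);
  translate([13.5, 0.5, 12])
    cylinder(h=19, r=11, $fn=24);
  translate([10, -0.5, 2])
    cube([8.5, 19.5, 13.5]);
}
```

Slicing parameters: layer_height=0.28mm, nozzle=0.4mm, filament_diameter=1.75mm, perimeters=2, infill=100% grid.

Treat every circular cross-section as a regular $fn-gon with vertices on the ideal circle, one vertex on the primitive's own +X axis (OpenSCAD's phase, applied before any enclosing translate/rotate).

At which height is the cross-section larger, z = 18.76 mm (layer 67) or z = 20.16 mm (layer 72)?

layer 67 (z = 18.76 mm)

Layer 67 (z = 18.76): the r=12 cylinder gives a regular 24-gon of circumradius 12 (constant along its height) (area = (24/2)·12.000²·sin(360°/24) = 447.24 mm²); the r=11 cylinder at (13.5, 0.5) gives a regular 24-gon of circumradius 11 (constant along its height) (area = (24/2)·11.000²·sin(360°/24) = 375.81 mm²); the cube at (10, -0.5) does not reach this height (z outside [2, 15.5]); Combining (union): the regions partially overlap — summed areas 823.04 mm² minus the doubly-counted overlap 120.65 mm² gives 702.40 mm² — area = 702.40 mm². So its area = 702.40 mm². Layer 72 (z = 20.16): the cylinder is not intersected at this z (z outside [0, 19.5]); the r=11 cylinder at (13.5, 0.5) gives a regular 24-gon of circumradius 11 (constant along its height) (area = (24/2)·11.000²·sin(360°/24) = 375.81 mm²); the cube at (10, -0.5) is not intersected at this z (z outside [2, 15.5]); Combining (union): only the r=11 cylinder at (13.5, 0.5) is present, so the union is just that shape — area = 375.81 mm². So its area = 375.81 mm². Layer 67 is larger (702.40 vs 375.81 mm²).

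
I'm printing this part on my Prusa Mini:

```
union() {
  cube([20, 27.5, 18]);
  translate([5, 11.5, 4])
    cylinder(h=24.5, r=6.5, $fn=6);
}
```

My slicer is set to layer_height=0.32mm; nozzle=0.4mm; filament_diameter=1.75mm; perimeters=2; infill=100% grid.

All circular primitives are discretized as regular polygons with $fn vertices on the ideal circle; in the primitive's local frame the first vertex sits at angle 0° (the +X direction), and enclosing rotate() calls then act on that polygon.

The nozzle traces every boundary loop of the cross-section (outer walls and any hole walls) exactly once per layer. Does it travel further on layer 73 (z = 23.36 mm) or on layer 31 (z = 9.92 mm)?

Layer 73 (z = 23.36): the cube does not reach this height (z outside [0, 18]); the r=6.5 cylinder at (5, 11.5) contributes a regular 6-gon of circumradius 6.5 (perimeter = 2·6·6.500·sin(180°/6) = 39.00 mm); Taking the union: only the r=6.5 cylinder at (5, 11.5) is present, so the union is just that shape — boundary = 39.00 mm. So its perimeter = 39.00 mm. Layer 31 (z = 9.92): the cube is present — its section is the full 20×27.5 rectangle (perimeter 95.00 mm); the cylinder at (5, 11.5): section is a regular 6-gon, circumradius r=6.5 (perimeter = 2·6·6.500·sin(180°/6) = 39.00 mm); Merging all regions: the regions partially overlap (shared area 105.87 mm²), so the edge portions inside another operand are dropped and the merged outline is re-measured after clipping — boundary = 95.80 mm. So its perimeter = 95.80 mm. Layer 31 is larger (95.80 vs 39.00 mm).

layer 31 (z = 9.92 mm)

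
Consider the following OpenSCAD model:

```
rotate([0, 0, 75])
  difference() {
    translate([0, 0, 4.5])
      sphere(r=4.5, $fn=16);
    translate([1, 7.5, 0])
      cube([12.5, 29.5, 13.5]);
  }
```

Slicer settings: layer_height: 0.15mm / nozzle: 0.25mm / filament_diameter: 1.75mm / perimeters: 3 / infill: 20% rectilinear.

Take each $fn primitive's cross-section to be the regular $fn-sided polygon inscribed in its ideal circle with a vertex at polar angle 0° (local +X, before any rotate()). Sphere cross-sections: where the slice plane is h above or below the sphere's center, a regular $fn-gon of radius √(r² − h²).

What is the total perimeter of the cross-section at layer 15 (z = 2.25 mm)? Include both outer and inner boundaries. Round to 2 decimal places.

24.33 mm

At z = 2.25 mm: the r=4.5 sphere slices to a regular 16-gon of circumradius 3.897 (√(r²−h²) with h=2.25 from center) (perimeter = 2·16·3.897·sin(180°/16) = 24.33 mm); the cube at (1, 7.5) (footprint 12.5×29.5) is included at this height (perimeter 84.00 mm); Subtracting the remaining from the first: starting from the r=4.5 sphere, the 12.5×29.5 cube at (1, 7.5) misses the remaining region (no effect) — boundary = 24.33 mm; (rotated 75° about Z; rotation is an isometry so areas/perimeters/island counts are preserved). Overall, the cross-section is a single solid region. Total boundary length (outer) = 24.33 mm.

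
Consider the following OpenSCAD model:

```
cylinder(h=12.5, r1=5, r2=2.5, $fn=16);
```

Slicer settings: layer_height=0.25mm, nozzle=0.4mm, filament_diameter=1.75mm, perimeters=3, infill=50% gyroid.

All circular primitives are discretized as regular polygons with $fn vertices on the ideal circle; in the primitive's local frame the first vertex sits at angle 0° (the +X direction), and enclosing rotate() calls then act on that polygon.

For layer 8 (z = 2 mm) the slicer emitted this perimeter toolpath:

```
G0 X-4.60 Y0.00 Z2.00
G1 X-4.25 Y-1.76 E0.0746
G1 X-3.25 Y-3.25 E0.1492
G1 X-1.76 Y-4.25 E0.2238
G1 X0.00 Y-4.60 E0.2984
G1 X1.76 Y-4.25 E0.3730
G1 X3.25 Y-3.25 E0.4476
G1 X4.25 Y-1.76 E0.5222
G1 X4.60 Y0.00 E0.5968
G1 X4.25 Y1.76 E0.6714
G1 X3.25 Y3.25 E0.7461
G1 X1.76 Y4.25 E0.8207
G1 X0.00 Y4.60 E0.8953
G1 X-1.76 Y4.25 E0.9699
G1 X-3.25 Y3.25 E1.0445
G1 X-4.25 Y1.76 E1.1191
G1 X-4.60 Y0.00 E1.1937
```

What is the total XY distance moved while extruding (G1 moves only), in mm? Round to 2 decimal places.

28.71 mm

Sum the Euclidean lengths of each G1 segment: total = 28.71 mm.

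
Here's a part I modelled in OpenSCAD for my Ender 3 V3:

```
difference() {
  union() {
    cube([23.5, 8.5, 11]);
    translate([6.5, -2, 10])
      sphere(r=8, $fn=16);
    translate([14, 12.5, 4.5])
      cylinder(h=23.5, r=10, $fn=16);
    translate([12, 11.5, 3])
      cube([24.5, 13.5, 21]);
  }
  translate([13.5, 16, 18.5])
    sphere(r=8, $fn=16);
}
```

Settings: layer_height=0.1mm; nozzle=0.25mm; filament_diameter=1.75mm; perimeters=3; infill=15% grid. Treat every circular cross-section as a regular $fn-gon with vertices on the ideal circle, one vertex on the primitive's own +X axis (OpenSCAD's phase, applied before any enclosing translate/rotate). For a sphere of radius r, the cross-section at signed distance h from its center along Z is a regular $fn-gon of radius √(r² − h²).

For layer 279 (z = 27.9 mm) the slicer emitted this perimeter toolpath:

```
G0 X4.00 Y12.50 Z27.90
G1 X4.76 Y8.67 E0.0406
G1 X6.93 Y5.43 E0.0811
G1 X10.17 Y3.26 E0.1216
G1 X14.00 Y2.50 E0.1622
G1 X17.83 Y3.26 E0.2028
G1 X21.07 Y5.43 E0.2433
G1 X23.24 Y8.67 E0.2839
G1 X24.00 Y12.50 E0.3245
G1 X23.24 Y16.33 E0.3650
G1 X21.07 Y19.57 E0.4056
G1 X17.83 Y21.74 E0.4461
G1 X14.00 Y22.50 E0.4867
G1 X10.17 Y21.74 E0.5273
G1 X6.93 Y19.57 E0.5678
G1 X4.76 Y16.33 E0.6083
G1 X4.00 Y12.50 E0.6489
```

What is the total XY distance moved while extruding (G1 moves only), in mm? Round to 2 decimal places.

Sum the Euclidean lengths of each G1 segment: total = 62.43 mm.

62.43 mm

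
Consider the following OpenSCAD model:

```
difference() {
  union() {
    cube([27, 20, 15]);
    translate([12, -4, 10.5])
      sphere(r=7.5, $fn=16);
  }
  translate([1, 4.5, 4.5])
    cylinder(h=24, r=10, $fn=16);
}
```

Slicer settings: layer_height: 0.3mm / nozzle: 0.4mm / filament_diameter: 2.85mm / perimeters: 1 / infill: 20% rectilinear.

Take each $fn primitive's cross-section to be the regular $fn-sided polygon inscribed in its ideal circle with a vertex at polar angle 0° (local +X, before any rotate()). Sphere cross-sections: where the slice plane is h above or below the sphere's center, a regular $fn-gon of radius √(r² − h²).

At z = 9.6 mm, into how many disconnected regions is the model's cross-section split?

At z = 9.6 mm: the 27×20 cube contributes its full rectangle; the r=7.5 sphere at (12, -4) slices to a regular 16-gon of circumradius 7.446 (√(r²−h²) with h=0.9 from center); Combining (union): the regions partially overlap (shared area 29.10 mm²), so overlapping operands fuse into one piece — 1 connected region; the cylinder at (1, 4.5): section is a regular 16-gon, circumradius r=10; Taking the first minus the rest: starting from the result so far, the r=10 cylinder at (1, 4.5) partially overlaps it — only the 147.22 mm² overlap (of its 306.15 mm²) is removed, clipping the outline — 1 connected region. The result has 1 disconnected region.

1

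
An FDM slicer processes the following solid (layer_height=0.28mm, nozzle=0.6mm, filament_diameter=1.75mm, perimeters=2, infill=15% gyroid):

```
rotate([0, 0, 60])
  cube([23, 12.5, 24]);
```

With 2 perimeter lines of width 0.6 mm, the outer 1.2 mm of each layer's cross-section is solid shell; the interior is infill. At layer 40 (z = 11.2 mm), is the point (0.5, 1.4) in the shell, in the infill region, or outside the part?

shell

At z = 11.2 mm: the cube is present — its section is the full 23×12.5 rectangle; (whole slice rotated 60° about Z — lengths, areas and connectivity unchanged). Overall, the cross-section is a single solid region. Undo the 60° rotation: the query point maps to (1.462, 0.267) in the un-rotated model frame. The nearest boundary edge runs (0.00, 0.00)→(23.00, 0.00); distance from the point to it = 0.27 mm. The point is inside the cross-section, 0.27 mm from the nearest boundary — within the 1.2 mm shell band (2 × 0.6).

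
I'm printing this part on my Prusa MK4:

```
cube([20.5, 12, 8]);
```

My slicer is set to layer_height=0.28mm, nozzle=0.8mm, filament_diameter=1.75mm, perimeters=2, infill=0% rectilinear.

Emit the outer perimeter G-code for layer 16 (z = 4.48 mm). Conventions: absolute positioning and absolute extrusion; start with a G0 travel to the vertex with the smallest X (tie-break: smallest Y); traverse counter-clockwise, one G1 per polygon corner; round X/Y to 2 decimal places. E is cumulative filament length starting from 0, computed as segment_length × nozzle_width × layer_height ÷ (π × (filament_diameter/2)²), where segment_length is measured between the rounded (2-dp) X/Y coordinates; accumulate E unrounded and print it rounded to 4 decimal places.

At z = 4.48 mm: the cube is present — its section is the full 20.5×12 rectangle. The outline is a single polygon with 4 vertices. Extrusion per mm of travel: 0.8 × 0.28 / (π × 0.875²) = 0.093128. Accumulating E over each segment gives final E = 6.0533.

G0 X0.00 Y0.00 Z4.48
G1 X20.50 Y0.00 E1.9091
G1 X20.50 Y12.00 E3.0267
G1 X0.00 Y12.00 E4.9358
G1 X0.00 Y0.00 E6.0533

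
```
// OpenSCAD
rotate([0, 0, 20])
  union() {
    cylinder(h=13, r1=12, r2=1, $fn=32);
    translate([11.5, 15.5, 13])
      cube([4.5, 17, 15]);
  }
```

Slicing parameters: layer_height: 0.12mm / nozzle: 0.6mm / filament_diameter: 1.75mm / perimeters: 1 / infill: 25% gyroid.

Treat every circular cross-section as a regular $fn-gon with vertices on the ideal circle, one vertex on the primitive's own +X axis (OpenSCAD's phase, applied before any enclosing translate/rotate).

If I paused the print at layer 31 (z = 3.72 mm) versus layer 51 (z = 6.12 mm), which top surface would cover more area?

layer 31 (z = 3.72 mm)

Layer 31 (z = 3.72): the cone contributes a regular 32-gon of circumradius 8.852 (interpolated between r1=12 and r2=1 at t=0.286) (area = (32/2)·8.852²·sin(360°/32) = 244.61 mm²); the cube at (11.5, 15.5) is absent (z outside [13, 28]); Merging all regions: only the cone is present, so the union is just that shape — area = 244.61 mm²; (rotated 20° about Z; rotation is an isometry so areas/perimeters/island counts are preserved). So its area = 244.61 mm². Layer 51 (z = 6.12): the cone contributes a regular 32-gon of circumradius 6.822 (interpolated between r1=12 and r2=1 at t=0.471) (area = (32/2)·6.822²·sin(360°/32) = 145.25 mm²); the cube at (11.5, 15.5) does not reach this height (z outside [13, 28]); Merging all regions: only the cone is present, so the union is just that shape — area = 145.25 mm²; (rotated 20° about Z; rotation is an isometry so areas/perimeters/island counts are preserved). So its area = 145.25 mm². Layer 31 is larger (244.61 vs 145.25 mm²).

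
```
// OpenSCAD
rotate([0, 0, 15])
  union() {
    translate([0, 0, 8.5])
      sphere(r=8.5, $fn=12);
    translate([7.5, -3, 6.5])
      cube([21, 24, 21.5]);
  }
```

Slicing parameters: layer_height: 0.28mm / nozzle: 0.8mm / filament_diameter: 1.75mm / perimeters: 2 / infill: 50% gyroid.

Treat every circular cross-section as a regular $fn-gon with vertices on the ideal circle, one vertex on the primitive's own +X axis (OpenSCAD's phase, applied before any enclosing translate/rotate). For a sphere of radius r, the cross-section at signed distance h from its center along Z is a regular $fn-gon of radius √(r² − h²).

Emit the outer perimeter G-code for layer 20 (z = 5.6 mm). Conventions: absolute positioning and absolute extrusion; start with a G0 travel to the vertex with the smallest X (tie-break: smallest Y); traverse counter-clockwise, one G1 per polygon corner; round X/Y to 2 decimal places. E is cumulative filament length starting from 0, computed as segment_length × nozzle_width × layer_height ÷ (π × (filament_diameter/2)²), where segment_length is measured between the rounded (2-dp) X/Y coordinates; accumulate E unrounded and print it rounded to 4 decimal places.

G0 X-7.72 Y-2.07 Z5.60
G1 X-5.65 Y-5.65 E0.3851
G1 X-2.07 Y-7.72 E0.7702
G1 X2.07 Y-7.72 E1.1558
G1 X5.65 Y-5.65 E1.5409
G1 X7.72 Y-2.07 E1.9260
G1 X7.72 Y2.07 E2.3116
G1 X5.65 Y5.65 E2.6967
G1 X2.07 Y7.72 E3.0818
G1 X-2.07 Y7.72 E3.4674
G1 X-5.65 Y5.65 E3.8525
G1 X-7.72 Y2.07 E4.2376
G1 X-7.72 Y-2.07 E4.6232

At z = 5.6 mm: the sphere: section is a regular 12-gon, circumradius = √(r²−h²) = √(8.5²−2.9²) = 7.990; the cube at (7.5, -3) does not reach this height (z outside [6.5, 28]); Merging all regions: only the r=8.5 sphere is present, so the union is just that shape — 1 connected region; (whole slice rotated 15° about Z — lengths, areas and connectivity unchanged). The outline is a single polygon with 12 vertices. Extrusion per mm of travel: 0.8 × 0.28 / (π × 0.875²) = 0.093128. Accumulating E over each segment gives final E = 4.6232.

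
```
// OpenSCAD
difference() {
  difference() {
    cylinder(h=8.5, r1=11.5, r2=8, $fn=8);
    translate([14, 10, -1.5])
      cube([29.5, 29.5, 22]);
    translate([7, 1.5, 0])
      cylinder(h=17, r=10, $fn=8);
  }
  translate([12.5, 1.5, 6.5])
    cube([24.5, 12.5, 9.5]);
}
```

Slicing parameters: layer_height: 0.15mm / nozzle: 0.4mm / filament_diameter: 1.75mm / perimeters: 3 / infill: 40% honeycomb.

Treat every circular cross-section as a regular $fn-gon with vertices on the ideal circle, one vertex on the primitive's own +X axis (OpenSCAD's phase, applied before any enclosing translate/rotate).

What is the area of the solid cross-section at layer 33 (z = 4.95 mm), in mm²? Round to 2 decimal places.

114.34 mm²

At z = 4.95 mm: the cone contributes a regular 8-gon of circumradius 9.462 (interpolated between r1=11.5 and r2=8 at t=0.582) (area = (8/2)·9.462²·sin(360°/8) = 253.21 mm²); the 29.5×29.5 cube at (14, 10) contributes its full rectangle (area 870.25 mm²); the r=10 cylinder at (7, 1.5) gives a regular 8-gon of circumradius 10 (constant along its height) (area = (8/2)·10.000²·sin(360°/8) = 282.84 mm²); Subtracting the remaining from the first: starting from the cone (253.21 mm²), the 29.5×29.5 cube at (14, 10) misses the remaining region (no effect); the r=10 cylinder at (7, 1.5) partially overlaps it — only the 138.88 mm² overlap (of its 282.84 mm²) is removed, clipping the outline — area = 114.34 mm²; the cube at (12.5, 1.5) does not reach this height (z outside [6.5, 16]); After the difference (first − rest): none of the subtracted shapes is present at this height, so the result so far is unchanged — area = 114.34 mm². Overall, the cross-section is a single solid region. Net area = 114.34 mm².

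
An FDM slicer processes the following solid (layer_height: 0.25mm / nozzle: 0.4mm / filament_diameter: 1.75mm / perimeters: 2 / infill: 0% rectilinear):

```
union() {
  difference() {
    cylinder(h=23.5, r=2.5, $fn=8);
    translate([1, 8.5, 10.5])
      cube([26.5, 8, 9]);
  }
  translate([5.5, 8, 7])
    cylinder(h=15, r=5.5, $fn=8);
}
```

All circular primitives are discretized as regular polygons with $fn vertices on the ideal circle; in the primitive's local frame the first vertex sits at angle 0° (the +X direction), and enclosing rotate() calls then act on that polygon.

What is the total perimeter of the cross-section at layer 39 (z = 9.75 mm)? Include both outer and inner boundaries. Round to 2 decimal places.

48.98 mm

At z = 9.75 mm: the r=2.5 cylinder gives a regular 8-gon of circumradius 2.5 (constant along its height) (perimeter = 2·8·2.500·sin(180°/8) = 15.31 mm); the cube at (1, 8.5) does not reach this height (z outside [10.5, 19.5]); Subtracting the remaining from the first: none of the subtracted shapes is present at this height, so the r=2.5 cylinder is unchanged — boundary = 15.31 mm; the r=5.5 cylinder at (5.5, 8) contributes a regular 8-gon of circumradius 5.5 (perimeter = 2·8·5.500·sin(180°/8) = 33.68 mm); Taking the union: the 2 present regions are separate (no shared area or edge), so areas and boundary lengths simply add and each stays a separate island — boundary = 48.98 mm. Overall, the cross-section has 2 separate islands. Total boundary length (outer) = 48.98 mm.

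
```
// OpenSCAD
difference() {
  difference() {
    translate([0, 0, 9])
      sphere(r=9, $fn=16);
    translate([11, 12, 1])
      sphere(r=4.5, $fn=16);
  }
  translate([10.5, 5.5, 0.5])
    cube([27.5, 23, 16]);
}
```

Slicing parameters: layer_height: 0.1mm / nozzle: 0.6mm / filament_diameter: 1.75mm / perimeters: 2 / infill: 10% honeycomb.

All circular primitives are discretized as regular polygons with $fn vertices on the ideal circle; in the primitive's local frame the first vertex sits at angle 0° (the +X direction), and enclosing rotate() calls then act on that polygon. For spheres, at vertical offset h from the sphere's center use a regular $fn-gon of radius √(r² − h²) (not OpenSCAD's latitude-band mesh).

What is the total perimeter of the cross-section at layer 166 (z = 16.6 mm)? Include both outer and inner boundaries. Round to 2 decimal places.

30.10 mm

At z = 16.6 mm: the sphere: section is a regular 16-gon, circumradius = √(r²−h²) = √(9²−7.6²) = 4.821 (perimeter = 2·16·4.821·sin(180°/16) = 30.10 mm); the sphere at (11, 12) is not intersected at this z (|z−center|=15.600 > r=4.5); After the difference (first − rest): none of the subtracted shapes is present at this height, so the r=9 sphere is unchanged — boundary = 30.10 mm; the cube at (10.5, 5.5) is absent (z outside [0.5, 16.5]); Subtracting the remaining from the first: none of the subtracted shapes is present at this height, so the result so far is unchanged — boundary = 30.10 mm. Overall, the cross-section is a single solid region. Total boundary length (outer) = 30.10 mm.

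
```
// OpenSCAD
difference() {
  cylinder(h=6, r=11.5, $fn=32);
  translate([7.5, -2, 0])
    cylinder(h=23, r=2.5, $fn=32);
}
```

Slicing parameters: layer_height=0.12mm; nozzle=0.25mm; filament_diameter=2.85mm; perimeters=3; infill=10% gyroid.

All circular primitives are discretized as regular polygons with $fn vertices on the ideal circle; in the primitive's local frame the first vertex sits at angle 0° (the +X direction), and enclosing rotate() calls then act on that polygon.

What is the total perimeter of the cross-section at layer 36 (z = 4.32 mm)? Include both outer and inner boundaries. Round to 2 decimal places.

87.82 mm

At z = 4.32 mm: the r=11.5 cylinder contributes a regular 32-gon of circumradius 11.5 (perimeter = 2·32·11.500·sin(180°/32) = 72.14 mm); the cylinder at (7.5, -2): section is a regular 32-gon, circumradius r=2.5 (perimeter = 2·32·2.500·sin(180°/32) = 15.68 mm); Taking the first minus the rest: starting from the r=11.5 cylinder, the r=2.5 cylinder at (7.5, -2) lies wholly inside it (removes its full 19.51 mm² and its 15.68 mm outline becomes a hole wall) — boundary (outer + 1 inner loop) = 87.82 mm. Overall, the cross-section is one region with 1 hole. Total boundary length (outer + inner) = 87.82 mm.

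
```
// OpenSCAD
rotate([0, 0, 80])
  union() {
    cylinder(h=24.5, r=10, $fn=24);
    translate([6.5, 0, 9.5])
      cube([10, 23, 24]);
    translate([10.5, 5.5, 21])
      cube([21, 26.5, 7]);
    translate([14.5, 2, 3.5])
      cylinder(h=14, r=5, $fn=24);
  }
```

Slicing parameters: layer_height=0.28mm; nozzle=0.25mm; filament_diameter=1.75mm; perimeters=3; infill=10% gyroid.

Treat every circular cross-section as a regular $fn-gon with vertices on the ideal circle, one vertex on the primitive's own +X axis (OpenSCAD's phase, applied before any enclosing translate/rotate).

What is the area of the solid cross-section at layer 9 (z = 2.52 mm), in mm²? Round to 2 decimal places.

310.58 mm²

At z = 2.52 mm: the cylinder: section is a regular 24-gon, circumradius r=10 (area = (24/2)·10.000²·sin(360°/24) = 310.58 mm²); the cube at (6.5, 0) is absent (z outside [9.5, 33.5]); the cube at (10.5, 5.5) does not reach this height (z outside [21, 28]); the cylinder at (14.5, 2) is absent (z outside [3.5, 17.5]); Combining (union): only the r=10 cylinder is present, so the union is just that shape — area = 310.58 mm²; (whole slice rotated 80° about Z — lengths, areas and connectivity unchanged). Overall, the cross-section is a single solid region. Net area = 310.58 mm².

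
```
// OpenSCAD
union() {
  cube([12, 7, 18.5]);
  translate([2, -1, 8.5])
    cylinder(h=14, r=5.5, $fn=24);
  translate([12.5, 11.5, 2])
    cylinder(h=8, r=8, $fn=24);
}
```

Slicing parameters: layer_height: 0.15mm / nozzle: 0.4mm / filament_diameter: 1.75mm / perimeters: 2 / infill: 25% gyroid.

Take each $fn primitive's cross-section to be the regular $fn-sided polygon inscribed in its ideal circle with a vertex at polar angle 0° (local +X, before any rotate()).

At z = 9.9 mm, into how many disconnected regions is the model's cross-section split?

At z = 9.9 mm: the 12×7 cube contributes its full rectangle; the r=5.5 cylinder at (2, -1) contributes a regular 24-gon of circumradius 5.5; the cylinder at (12.5, 11.5): section is a regular 24-gon, circumradius r=8; Taking the union: the regions partially overlap (shared area 40.91 mm²), so overlapping operands fuse into one piece — 1 connected region. The result has 1 disconnected region.

1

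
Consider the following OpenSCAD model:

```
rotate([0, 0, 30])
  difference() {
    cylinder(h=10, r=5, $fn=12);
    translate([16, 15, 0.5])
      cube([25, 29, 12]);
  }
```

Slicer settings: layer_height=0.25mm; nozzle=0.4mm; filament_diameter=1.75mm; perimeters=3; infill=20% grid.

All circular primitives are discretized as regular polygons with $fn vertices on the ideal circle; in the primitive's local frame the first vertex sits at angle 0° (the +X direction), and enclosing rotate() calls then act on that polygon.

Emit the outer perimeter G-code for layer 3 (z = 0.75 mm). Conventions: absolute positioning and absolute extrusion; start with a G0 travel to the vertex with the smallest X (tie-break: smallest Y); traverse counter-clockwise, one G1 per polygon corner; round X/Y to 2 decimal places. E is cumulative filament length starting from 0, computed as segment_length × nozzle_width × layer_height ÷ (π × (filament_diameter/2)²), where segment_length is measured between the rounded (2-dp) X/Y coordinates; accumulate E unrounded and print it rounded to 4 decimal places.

G0 X-5.00 Y0.00 Z0.75
G1 X-4.33 Y-2.50 E0.1076
G1 X-2.50 Y-4.33 E0.2152
G1 X0.00 Y-5.00 E0.3228
G1 X2.50 Y-4.33 E0.4304
G1 X4.33 Y-2.50 E0.5380
G1 X5.00 Y0.00 E0.6456
G1 X4.33 Y2.50 E0.7532
G1 X2.50 Y4.33 E0.8608
G1 X0.00 Y5.00 E0.9684
G1 X-2.50 Y4.33 E1.0760
G1 X-4.33 Y2.50 E1.1836
G1 X-5.00 Y0.00 E1.2912

At z = 0.75 mm: the cylinder: section is a regular 12-gon, circumradius r=5; the cube at (16, 15) is present — its section is the full 25×29 rectangle; After the difference (first − rest): starting from the r=5 cylinder, the 25×29 cube at (16, 15) misses the remaining region (no effect) — 1 connected region; (whole slice rotated 30° about Z — lengths, areas and connectivity unchanged). The outline is a single polygon with 12 vertices. Extrusion per mm of travel: 0.4 × 0.25 / (π × 0.875²) = 0.041575. Accumulating E over each segment gives final E = 1.2912.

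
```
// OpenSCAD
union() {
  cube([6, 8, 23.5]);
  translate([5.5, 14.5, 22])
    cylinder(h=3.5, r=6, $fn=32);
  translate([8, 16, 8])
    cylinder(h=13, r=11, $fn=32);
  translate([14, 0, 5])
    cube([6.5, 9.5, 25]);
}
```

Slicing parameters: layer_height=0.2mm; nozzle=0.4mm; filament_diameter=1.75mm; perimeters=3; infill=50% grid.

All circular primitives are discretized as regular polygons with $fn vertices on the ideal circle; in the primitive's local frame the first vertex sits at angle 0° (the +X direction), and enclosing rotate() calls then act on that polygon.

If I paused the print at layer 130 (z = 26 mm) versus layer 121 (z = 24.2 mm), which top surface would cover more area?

layer 121 (z = 24.2 mm)

Layer 130 (z = 26): the cube does not reach this height (z outside [0, 23.5]); the cylinder at (5.5, 14.5) does not reach this height (z outside [22, 25.5]); the cylinder at (8, 16) is not intersected at this z (z outside [8, 21]); the 6.5×9.5 cube at (14, 0) contributes its full rectangle (area 61.75 mm²); Taking the union: only the 6.5×9.5 cube at (14, 0) is present, so the union is just that shape — area = 61.75 mm². So its area = 61.75 mm². Layer 121 (z = 24.2): the cube is not intersected at this z (z outside [0, 23.5]); the r=6 cylinder at (5.5, 14.5) gives a regular 32-gon of circumradius 6 (constant along its height) (area = (32/2)·6.000²·sin(360°/32) = 112.37 mm²); the cylinder at (8, 16) is not intersected at this z (z outside [8, 21]); the 6.5×9.5 cube at (14, 0) contributes its full rectangle (area 61.75 mm²); Taking the union: the 2 present regions are separate (no shared area or edge), so areas and boundary lengths simply add and each stays a separate island — area = 174.12 mm². So its area = 174.12 mm². Layer 121 is larger (174.12 vs 61.75 mm²).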